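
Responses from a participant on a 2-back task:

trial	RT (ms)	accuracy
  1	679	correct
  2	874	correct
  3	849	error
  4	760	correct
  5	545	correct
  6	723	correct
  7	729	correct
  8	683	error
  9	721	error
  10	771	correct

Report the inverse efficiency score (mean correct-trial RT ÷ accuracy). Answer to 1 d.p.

Correct trials (n=7): 679, 874, 760, 545, 723, 729, 771
Mean correct RT = 5081/7 = 725.8571 ms
Proportion correct = 7/10
IES = 725.8571 / (7/10) = 1036.939 ms

1036.9 ms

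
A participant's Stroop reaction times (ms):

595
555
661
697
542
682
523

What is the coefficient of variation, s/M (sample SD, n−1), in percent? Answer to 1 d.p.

11.8%

n = 7, Σ = 4255, M = 607.8571
Σ(x−M)² = 30764.857; s = √(30764.857/6) = 71.6064
CV = 71.6064 / 607.8571 = 0.11780 = 11.780%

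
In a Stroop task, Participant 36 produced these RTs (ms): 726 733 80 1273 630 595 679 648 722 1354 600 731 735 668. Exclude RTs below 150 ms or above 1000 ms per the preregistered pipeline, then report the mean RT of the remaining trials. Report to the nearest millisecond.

679 ms

Excluded: 80, 1273, 1354
Retained (n=11): Σ = 7467
Mean = 7467/11 = 678.8182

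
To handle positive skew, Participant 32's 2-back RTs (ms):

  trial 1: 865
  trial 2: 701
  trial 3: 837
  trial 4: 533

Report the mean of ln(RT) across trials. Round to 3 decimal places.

6.581

ln(RT): 6.7627, 6.5525, 6.7298, 6.2785
Σ ln(RT) = 26.3236
Mean = 26.3236/4 = 6.58090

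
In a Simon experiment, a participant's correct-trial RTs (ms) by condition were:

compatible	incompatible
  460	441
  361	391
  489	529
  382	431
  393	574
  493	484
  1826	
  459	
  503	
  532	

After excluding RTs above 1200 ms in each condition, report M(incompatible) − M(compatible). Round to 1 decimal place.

compatible: exclude 1826
M(compatible) = 4072/9 = 452.444
M(incompatible) = 2850/6 = 475.000
Difference = 475.000 − 452.444 = 22.556 ms

22.6 ms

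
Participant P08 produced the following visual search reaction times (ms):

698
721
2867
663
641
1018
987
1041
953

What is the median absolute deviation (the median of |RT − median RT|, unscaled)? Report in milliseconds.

Sorted: 641, 663, 698, 721, 953, 987, 1018, 1041, 2867 → median = 953
|x − 953|: 255, 232, 1914, 290, 312, 65, 34, 88, 0
Sorted deviations: 0, 34, 65, 88, 232, 255, 290, 312, 1914 → MAD = 232

232 ms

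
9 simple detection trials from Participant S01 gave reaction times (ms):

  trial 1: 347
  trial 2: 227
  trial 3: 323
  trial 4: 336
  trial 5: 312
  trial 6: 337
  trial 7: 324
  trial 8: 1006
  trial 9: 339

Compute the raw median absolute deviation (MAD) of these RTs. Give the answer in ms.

Sorted: 227, 312, 323, 324, 336, 337, 339, 347, 1006 → median = 336
|x − 336|: 11, 109, 13, 0, 24, 1, 12, 670, 3
Sorted deviations: 0, 1, 3, 11, 12, 13, 24, 109, 670 → MAD = 12

12 ms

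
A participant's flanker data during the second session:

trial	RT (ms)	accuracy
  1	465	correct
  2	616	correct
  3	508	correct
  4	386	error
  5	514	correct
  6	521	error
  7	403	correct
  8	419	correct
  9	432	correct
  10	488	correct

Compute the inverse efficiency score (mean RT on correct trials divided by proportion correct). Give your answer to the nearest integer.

601 ms

Correct trials (n=8): 465, 616, 508, 514, 403, 419, 432, 488
Mean correct RT = 3845/8 = 480.6250 ms
Proportion correct = 8/10
IES = 480.6250 / (8/10) = 600.781 ms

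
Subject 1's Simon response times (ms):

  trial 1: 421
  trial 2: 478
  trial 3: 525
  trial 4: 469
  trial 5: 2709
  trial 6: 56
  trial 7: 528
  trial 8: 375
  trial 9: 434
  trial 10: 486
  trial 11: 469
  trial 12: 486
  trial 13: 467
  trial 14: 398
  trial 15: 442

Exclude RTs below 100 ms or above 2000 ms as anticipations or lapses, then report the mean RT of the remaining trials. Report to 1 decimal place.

Excluded: 56, 2709
Retained (n=13): Σ = 5978
Mean = 5978/13 = 459.8462

459.8 ms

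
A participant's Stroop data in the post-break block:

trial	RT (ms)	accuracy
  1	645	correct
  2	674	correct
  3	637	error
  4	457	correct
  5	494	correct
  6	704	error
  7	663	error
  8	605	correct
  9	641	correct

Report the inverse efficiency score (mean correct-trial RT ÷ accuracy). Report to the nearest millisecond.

879 ms

Correct trials (n=6): 645, 674, 457, 494, 605, 641
Mean correct RT = 3516/6 = 586.0000 ms
Proportion correct = 6/9
IES = 586.0000 / (6/9) = 879.000 ms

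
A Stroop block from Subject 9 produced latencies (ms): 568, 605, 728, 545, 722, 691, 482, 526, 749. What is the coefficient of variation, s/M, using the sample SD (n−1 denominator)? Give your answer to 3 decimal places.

n = 9, Σ = 5616, M = 624.0000
Σ(x−M)² = 80040.000; s = √(80040.000/8) = 100.0250
CV = 100.0250 / 624.0000 = 0.16030

0.160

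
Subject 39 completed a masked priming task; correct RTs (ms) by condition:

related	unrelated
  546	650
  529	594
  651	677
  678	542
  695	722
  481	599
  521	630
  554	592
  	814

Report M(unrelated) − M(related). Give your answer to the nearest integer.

M(related) = 4655/8 = 581.875
M(unrelated) = 5820/9 = 646.667
Difference = 646.667 − 581.875 = 64.792 ms

65 ms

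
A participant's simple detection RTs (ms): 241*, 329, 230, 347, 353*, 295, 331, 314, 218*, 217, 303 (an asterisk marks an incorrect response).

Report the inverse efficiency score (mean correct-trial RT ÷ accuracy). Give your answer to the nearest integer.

407 ms

Correct trials (n=8): 329, 230, 347, 295, 331, 314, 217, 303
Mean correct RT = 2366/8 = 295.7500 ms
Proportion correct = 8/11
IES = 295.7500 / (8/11) = 406.656 ms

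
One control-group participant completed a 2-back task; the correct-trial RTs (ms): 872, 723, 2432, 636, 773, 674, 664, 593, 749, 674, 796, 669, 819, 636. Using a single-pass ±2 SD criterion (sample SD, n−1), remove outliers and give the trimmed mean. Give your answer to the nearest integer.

n = 14, ΣRT = 11710, M = 836.429
Σ(x−M)² = 2823715.43; s = √(2823715.43/13) = 466.057
Cutoffs: 836.429 ± 2·466.057 → [-95.7, 1768.5]
Outside: 2432 → excluded.
Retained (n=13): Σ = 9278, mean = 9278/13 = 713.692

714 ms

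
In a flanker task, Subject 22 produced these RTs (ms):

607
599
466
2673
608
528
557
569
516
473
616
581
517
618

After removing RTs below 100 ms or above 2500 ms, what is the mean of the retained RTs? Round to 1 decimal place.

Excluded: 2673
Retained (n=13): Σ = 7255
Mean = 7255/13 = 558.0769

558.1 ms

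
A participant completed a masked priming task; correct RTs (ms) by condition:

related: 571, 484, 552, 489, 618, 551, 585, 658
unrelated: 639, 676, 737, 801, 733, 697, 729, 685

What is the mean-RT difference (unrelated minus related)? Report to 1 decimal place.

M(related) = 4508/8 = 563.500
M(unrelated) = 5697/8 = 712.125
Difference = 712.125 − 563.500 = 148.625 ms

148.6 ms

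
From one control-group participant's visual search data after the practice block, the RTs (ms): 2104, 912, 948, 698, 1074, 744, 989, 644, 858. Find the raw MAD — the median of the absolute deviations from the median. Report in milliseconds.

Sorted: 644, 698, 744, 858, 912, 948, 989, 1074, 2104 → median = 912
|x − 912|: 1192, 0, 36, 214, 162, 168, 77, 268, 54
Sorted deviations: 0, 36, 54, 77, 162, 168, 214, 268, 1192 → MAD = 162

162 ms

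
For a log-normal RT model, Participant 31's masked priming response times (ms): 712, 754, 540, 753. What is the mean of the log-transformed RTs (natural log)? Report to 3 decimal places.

6.527

ln(RT): 6.5681, 6.6254, 6.2916, 6.6241
Σ ln(RT) = 26.1091
Mean = 26.1091/4 = 6.52728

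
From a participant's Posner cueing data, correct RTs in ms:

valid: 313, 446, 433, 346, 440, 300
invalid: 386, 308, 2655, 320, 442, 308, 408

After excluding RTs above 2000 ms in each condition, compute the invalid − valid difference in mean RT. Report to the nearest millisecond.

-18 ms

invalid: exclude 2655
M(valid) = 2278/6 = 379.667
M(invalid) = 2172/6 = 362.000
Difference = 362.000 − 379.667 = -17.667 ms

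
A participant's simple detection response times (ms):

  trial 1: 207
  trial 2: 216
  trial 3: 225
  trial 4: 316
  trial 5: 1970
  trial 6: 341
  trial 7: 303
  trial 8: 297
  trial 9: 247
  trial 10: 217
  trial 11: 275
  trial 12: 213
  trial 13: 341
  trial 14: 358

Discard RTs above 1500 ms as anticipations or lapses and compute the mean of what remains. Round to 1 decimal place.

Excluded: 1970
Retained (n=13): Σ = 3556
Mean = 3556/13 = 273.5385

273.5 ms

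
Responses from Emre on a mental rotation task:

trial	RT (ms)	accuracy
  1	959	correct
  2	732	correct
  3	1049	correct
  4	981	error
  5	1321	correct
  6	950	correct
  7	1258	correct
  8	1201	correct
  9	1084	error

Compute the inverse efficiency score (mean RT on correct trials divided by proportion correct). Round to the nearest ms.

1372 ms

Correct trials (n=7): 959, 732, 1049, 1321, 950, 1258, 1201
Mean correct RT = 7470/7 = 1067.1429 ms
Proportion correct = 7/9
IES = 1067.1429 / (7/9) = 1372.041 ms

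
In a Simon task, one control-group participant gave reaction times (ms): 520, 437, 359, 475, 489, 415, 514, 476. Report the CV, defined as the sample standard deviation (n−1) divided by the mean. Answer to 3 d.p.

0.118

n = 8, Σ = 3685, M = 460.6250
Σ(x−M)² = 20589.875; s = √(20589.875/7) = 54.2348
CV = 54.2348 / 460.6250 = 0.11774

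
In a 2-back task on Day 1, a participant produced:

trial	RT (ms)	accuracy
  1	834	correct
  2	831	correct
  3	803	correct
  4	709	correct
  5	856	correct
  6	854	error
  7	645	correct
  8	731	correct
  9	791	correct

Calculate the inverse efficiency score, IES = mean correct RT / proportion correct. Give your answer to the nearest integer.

872 ms

Correct trials (n=8): 834, 831, 803, 709, 856, 645, 731, 791
Mean correct RT = 6200/8 = 775.0000 ms
Proportion correct = 8/9
IES = 775.0000 / (8/9) = 871.875 ms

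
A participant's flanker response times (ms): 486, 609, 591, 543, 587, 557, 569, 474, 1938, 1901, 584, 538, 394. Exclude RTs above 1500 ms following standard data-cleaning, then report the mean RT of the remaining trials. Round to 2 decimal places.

539.27 ms

Excluded: 1901, 1938
Retained (n=11): Σ = 5932
Mean = 5932/11 = 539.2727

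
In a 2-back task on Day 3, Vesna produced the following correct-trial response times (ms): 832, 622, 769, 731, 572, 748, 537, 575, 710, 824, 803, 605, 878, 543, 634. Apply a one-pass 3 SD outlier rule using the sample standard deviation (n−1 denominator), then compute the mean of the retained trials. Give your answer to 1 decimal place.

692.2 ms

n = 15, ΣRT = 10383, M = 692.200
Σ(x−M)² = 184998.40; s = √(184998.40/14) = 114.953
Cutoffs: 692.200 ± 3·114.953 → [347.3, 1037.1]
No RTs fall outside the cutoffs; all 15 retained. Mean = 10383/15 = 692.200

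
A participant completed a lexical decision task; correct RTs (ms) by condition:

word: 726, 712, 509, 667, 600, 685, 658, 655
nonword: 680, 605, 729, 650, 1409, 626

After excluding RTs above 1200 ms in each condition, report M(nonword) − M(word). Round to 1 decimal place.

nonword: exclude 1409
M(word) = 5212/8 = 651.500
M(nonword) = 3290/5 = 658.000
Difference = 658.000 − 651.500 = 6.500 ms

6.5 ms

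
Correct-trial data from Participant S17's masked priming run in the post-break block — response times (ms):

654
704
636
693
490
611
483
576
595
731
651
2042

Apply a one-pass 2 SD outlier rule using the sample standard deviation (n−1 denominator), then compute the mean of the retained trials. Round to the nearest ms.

n = 12, ΣRT = 8866, M = 738.833
Σ(x−M)² = 1918017.67; s = √(1918017.67/11) = 417.571
Cutoffs: 738.833 ± 2·417.571 → [-96.3, 1574.0]
Outside: 2042 → excluded.
Retained (n=11): Σ = 6824, mean = 6824/11 = 620.364

620 ms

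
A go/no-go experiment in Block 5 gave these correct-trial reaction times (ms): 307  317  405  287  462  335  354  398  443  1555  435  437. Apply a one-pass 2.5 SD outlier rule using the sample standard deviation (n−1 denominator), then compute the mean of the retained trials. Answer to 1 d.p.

n = 12, ΣRT = 5735, M = 477.917
Σ(x−M)² = 1304136.92; s = √(1304136.92/11) = 344.322
Cutoffs: 477.917 ± 2.5·344.322 → [-382.9, 1338.7]
Outside: 1555 → excluded.
Retained (n=11): Σ = 4180, mean = 4180/11 = 380.000

380.0 ms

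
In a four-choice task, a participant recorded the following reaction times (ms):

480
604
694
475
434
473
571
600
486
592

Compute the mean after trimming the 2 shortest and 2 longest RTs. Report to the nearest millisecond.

534 ms

Sorted: 434, 473, 475, 480, 486, 571, 592, 600, 604, 694
Drop lowest 2 (434, 473) and highest 2 (604, 694)
Remaining (n=6): Σ = 3204, mean = 3204/6 = 534.000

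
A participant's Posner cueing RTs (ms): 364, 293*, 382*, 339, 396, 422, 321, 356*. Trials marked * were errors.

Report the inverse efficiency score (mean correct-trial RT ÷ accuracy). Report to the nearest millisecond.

Correct trials (n=5): 364, 339, 396, 422, 321
Mean correct RT = 1842/5 = 368.4000 ms
Proportion correct = 5/8
IES = 368.4000 / (5/8) = 589.440 ms

589 ms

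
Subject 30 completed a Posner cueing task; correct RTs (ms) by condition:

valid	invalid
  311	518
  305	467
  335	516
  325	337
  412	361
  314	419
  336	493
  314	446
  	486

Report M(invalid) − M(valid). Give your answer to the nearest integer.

M(valid) = 2652/8 = 331.500
M(invalid) = 4043/9 = 449.222
Difference = 449.222 − 331.500 = 117.722 ms

118 ms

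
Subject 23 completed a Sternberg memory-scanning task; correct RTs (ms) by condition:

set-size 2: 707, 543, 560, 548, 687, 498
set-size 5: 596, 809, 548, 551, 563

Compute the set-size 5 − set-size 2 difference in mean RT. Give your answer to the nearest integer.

M(set-size 2) = 3543/6 = 590.500
M(set-size 5) = 3067/5 = 613.400
Difference = 613.400 − 590.500 = 22.900 ms

23 ms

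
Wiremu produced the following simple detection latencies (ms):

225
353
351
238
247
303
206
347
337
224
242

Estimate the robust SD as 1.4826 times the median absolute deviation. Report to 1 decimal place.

Sorted: 206, 224, 225, 238, 242, 247, 303, 337, 347, 351, 353 → median = 247
|x − 247| sorted: 0, 5, 9, 22, 23, 41, 56, 90, 100, 104, 106 → MAD = 41
Robust SD ≈ 1.4826 × 41 = 60.787

60.8 ms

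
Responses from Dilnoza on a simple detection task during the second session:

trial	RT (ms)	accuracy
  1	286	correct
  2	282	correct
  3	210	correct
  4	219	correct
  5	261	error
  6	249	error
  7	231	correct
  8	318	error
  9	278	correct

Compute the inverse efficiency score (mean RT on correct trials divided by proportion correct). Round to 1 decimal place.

376.5 ms

Correct trials (n=6): 286, 282, 210, 219, 231, 278
Mean correct RT = 1506/6 = 251.0000 ms
Proportion correct = 6/9
IES = 251.0000 / (6/9) = 376.500 ms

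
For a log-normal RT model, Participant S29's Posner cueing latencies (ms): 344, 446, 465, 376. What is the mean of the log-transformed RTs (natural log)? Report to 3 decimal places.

6.003

ln(RT): 5.8406, 6.1003, 6.1420, 5.9296
Σ ln(RT) = 24.0126
Mean = 24.0126/4 = 6.00315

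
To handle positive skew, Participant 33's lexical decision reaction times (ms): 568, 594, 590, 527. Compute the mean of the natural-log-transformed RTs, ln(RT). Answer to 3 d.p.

6.344

ln(RT): 6.3421, 6.3869, 6.3801, 6.2672
Σ ln(RT) = 25.3763
Mean = 25.3763/4 = 6.34408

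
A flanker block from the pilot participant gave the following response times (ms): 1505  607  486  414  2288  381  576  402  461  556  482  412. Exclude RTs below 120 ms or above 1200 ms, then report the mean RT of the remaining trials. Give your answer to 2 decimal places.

Excluded: 1505, 2288
Retained (n=10): Σ = 4777
Mean = 4777/10 = 477.7000

477.70 ms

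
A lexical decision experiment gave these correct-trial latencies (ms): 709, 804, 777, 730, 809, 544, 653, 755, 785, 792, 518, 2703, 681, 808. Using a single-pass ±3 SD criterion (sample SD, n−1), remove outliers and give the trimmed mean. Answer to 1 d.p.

720.4 ms

n = 14, ΣRT = 12068, M = 862.000
Σ(x−M)² = 3764608.00; s = √(3764608.00/13) = 538.131
Cutoffs: 862.000 ± 3·538.131 → [-752.4, 2476.4]
Outside: 2703 → excluded.
Retained (n=13): Σ = 9365, mean = 9365/13 = 720.385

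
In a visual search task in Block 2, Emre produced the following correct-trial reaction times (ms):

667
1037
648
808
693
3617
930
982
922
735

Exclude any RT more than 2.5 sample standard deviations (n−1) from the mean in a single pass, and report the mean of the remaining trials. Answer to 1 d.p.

n = 10, ΣRT = 11039, M = 1103.900
Σ(x−M)² = 7189544.90; s = √(7189544.90/9) = 893.778
Cutoffs: 1103.900 ± 2.5·893.778 → [-1130.5, 3338.3]
Outside: 3617 → excluded.
Retained (n=9): Σ = 7422, mean = 7422/9 = 824.667

824.7 ms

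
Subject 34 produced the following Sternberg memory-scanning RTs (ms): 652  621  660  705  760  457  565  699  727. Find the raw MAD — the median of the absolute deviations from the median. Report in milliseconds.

45 ms

Sorted: 457, 565, 621, 652, 660, 699, 705, 727, 760 → median = 660
|x − 660|: 8, 39, 0, 45, 100, 203, 95, 39, 67
Sorted deviations: 0, 8, 39, 39, 45, 67, 95, 100, 203 → MAD = 45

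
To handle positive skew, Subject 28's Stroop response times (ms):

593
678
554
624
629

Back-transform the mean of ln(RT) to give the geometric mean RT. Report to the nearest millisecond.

ln(RT): 6.3852, 6.5191, 6.3172, 6.4362, 6.4441
Mean ln(RT) = 32.1018/5 = 6.42036
Geometric mean = exp(6.42036) = 614.22 ms

614 ms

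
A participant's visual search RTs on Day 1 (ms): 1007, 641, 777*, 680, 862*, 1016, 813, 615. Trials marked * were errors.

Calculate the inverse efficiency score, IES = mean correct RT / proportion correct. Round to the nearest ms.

1060 ms

Correct trials (n=6): 1007, 641, 680, 1016, 813, 615
Mean correct RT = 4772/6 = 795.3333 ms
Proportion correct = 6/8
IES = 795.3333 / (6/8) = 1060.444 ms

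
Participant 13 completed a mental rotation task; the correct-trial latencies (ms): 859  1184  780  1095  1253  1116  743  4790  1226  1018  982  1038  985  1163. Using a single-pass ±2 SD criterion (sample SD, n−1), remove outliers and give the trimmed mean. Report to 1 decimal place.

n = 14, ΣRT = 18232, M = 1302.286
Σ(x−M)² = 13419464.86; s = √(13419464.86/13) = 1016.005
Cutoffs: 1302.286 ± 2·1016.005 → [-729.7, 3334.3]
Outside: 4790 → excluded.
Retained (n=13): Σ = 13442, mean = 13442/13 = 1034.000

1034.0 ms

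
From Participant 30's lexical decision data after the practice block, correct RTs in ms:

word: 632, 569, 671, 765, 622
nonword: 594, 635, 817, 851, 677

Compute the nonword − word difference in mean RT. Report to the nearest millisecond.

M(word) = 3259/5 = 651.800
M(nonword) = 3574/5 = 714.800
Difference = 714.800 − 651.800 = 63.000 ms

63 ms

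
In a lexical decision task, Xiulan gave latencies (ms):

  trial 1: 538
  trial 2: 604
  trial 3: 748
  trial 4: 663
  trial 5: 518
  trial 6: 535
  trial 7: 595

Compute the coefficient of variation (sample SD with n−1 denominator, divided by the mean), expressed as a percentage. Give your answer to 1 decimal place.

13.7%

n = 7, Σ = 4201, M = 600.1429
Σ(x−M)² = 40706.857; s = √(40706.857/6) = 82.3679
CV = 82.3679 / 600.1429 = 0.13725 = 13.725%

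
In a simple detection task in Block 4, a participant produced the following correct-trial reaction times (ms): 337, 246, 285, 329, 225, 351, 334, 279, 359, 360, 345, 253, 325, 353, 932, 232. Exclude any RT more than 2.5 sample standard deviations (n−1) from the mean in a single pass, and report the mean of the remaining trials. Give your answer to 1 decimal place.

n = 16, ΣRT = 5545, M = 346.562
Σ(x−M)² = 399281.94; s = √(399281.94/15) = 163.153
Cutoffs: 346.562 ± 2.5·163.153 → [-61.3, 754.4]
Outside: 932 → excluded.
Retained (n=15): Σ = 4613, mean = 4613/15 = 307.533

307.5 ms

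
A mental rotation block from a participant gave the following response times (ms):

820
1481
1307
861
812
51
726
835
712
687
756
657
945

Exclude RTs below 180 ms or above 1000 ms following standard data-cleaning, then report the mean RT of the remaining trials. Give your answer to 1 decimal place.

781.1 ms

Excluded: 51, 1307, 1481
Retained (n=10): Σ = 7811
Mean = 7811/10 = 781.1000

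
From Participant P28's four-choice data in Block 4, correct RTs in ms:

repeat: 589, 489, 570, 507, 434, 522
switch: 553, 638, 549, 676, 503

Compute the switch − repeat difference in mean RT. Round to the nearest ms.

65 ms

M(repeat) = 3111/6 = 518.500
M(switch) = 2919/5 = 583.800
Difference = 583.800 − 518.500 = 65.300 ms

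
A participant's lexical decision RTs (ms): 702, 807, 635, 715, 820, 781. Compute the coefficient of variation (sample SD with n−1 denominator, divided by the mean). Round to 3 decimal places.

n = 6, Σ = 4460, M = 743.3333
Σ(x−M)² = 25597.333; s = √(25597.333/5) = 71.5504
CV = 71.5504 / 743.3333 = 0.09626

0.096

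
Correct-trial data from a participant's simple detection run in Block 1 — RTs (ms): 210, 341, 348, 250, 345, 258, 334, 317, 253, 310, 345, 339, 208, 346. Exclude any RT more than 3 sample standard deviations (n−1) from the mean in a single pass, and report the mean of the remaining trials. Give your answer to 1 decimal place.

n = 14, ΣRT = 4204, M = 300.286
Σ(x−M)² = 36252.86; s = √(36252.86/13) = 52.808
Cutoffs: 300.286 ± 3·52.808 → [141.9, 458.7]
No RTs fall outside the cutoffs; all 14 retained. Mean = 4204/14 = 300.286

300.3 ms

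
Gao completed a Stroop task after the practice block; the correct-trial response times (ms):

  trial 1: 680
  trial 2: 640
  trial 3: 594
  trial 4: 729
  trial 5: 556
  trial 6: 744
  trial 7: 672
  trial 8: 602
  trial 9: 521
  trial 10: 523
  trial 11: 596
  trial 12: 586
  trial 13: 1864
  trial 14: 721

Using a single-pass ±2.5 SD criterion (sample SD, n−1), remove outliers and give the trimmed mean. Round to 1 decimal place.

628.0 ms

n = 14, ΣRT = 10028, M = 716.286
Σ(x−M)² = 1487942.86; s = √(1487942.86/13) = 338.315
Cutoffs: 716.286 ± 2.5·338.315 → [-129.5, 1562.1]
Outside: 1864 → excluded.
Retained (n=13): Σ = 8164, mean = 8164/13 = 628.000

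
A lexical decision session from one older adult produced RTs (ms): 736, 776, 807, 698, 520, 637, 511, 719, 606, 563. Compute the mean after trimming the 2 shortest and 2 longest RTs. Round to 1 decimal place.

Sorted: 511, 520, 563, 606, 637, 698, 719, 736, 776, 807
Drop lowest 2 (511, 520) and highest 2 (776, 807)
Remaining (n=6): Σ = 3959, mean = 3959/6 = 659.833

659.8 ms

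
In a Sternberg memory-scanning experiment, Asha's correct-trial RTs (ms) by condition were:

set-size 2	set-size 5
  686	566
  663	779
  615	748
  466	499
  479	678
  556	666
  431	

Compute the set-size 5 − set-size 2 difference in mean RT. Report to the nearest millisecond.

99 ms

M(set-size 2) = 3896/7 = 556.571
M(set-size 5) = 3936/6 = 656.000
Difference = 656.000 − 556.571 = 99.429 ms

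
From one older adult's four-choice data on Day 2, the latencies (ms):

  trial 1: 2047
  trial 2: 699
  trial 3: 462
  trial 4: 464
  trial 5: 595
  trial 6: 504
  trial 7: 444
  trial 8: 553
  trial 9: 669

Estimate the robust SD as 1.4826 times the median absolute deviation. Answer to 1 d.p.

Sorted: 444, 462, 464, 504, 553, 595, 669, 699, 2047 → median = 553
|x − 553| sorted: 0, 42, 49, 89, 91, 109, 116, 146, 1494 → MAD = 91
Robust SD ≈ 1.4826 × 91 = 134.917

134.9 ms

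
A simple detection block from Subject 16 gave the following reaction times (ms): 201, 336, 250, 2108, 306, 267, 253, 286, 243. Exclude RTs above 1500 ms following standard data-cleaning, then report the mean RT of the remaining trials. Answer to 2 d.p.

267.75 ms

Excluded: 2108
Retained (n=8): Σ = 2142
Mean = 2142/8 = 267.7500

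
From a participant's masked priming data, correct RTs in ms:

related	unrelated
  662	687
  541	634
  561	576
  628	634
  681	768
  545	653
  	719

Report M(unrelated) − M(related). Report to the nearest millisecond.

M(related) = 3618/6 = 603.000
M(unrelated) = 4671/7 = 667.286
Difference = 667.286 − 603.000 = 64.286 ms

64 ms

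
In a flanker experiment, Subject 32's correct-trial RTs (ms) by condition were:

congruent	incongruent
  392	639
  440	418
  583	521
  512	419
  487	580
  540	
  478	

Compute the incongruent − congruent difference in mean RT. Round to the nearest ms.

25 ms

M(congruent) = 3432/7 = 490.286
M(incongruent) = 2577/5 = 515.400
Difference = 515.400 − 490.286 = 25.114 ms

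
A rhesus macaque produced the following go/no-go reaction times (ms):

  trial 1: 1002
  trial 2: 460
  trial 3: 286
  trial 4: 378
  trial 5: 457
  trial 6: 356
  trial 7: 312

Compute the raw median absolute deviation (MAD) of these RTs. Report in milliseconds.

79 ms

Sorted: 286, 312, 356, 378, 457, 460, 1002 → median = 378
|x − 378|: 624, 82, 92, 0, 79, 22, 66
Sorted deviations: 0, 22, 66, 79, 82, 92, 624 → MAD = 79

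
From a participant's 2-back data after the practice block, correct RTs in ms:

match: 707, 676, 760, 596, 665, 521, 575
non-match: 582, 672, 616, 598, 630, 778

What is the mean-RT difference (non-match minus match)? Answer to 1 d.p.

3.1 ms

M(match) = 4500/7 = 642.857
M(non-match) = 3876/6 = 646.000
Difference = 646.000 − 642.857 = 3.143 ms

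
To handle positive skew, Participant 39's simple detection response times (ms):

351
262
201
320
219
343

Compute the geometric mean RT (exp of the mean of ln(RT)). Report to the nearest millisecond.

ln(RT): 5.8608, 5.5683, 5.3033, 5.7683, 5.3891, 5.8377
Mean ln(RT) = 33.7276/6 = 5.62126
Geometric mean = exp(5.62126) = 276.24 ms

276 ms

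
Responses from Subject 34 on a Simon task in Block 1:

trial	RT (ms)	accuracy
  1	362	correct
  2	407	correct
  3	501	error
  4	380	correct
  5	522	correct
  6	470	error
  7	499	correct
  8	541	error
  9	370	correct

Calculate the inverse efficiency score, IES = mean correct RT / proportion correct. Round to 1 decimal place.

Correct trials (n=6): 362, 407, 380, 522, 499, 370
Mean correct RT = 2540/6 = 423.3333 ms
Proportion correct = 6/9
IES = 423.3333 / (6/9) = 635.000 ms

635.0 ms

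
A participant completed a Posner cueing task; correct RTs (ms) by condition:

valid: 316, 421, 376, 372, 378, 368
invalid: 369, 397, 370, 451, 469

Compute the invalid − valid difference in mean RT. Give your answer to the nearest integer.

M(valid) = 2231/6 = 371.833
M(invalid) = 2056/5 = 411.200
Difference = 411.200 − 371.833 = 39.367 ms

39 ms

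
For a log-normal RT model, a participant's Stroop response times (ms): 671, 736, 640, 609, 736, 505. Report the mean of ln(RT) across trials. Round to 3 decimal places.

ln(RT): 6.5088, 6.6012, 6.4615, 6.4118, 6.6012, 6.2246
Σ ln(RT) = 38.8091
Mean = 38.8091/6 = 6.46818

6.468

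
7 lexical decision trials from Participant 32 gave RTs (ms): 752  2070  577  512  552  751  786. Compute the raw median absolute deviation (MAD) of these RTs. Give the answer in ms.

174 ms

Sorted: 512, 552, 577, 751, 752, 786, 2070 → median = 751
|x − 751|: 1, 1319, 174, 239, 199, 0, 35
Sorted deviations: 0, 1, 35, 174, 199, 239, 1319 → MAD = 174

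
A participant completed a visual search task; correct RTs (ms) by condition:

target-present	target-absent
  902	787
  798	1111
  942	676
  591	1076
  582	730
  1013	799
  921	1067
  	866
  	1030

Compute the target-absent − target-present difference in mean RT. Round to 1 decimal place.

83.4 ms

M(target-present) = 5749/7 = 821.286
M(target-absent) = 8142/9 = 904.667
Difference = 904.667 − 821.286 = 83.381 ms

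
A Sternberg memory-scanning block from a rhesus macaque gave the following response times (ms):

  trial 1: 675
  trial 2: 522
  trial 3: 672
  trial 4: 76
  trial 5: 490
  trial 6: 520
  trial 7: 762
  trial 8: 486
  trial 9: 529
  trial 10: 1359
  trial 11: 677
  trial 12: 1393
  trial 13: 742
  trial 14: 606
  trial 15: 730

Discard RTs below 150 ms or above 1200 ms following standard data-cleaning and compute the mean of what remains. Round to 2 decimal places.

Excluded: 76, 1359, 1393
Retained (n=12): Σ = 7411
Mean = 7411/12 = 617.5833

617.58 ms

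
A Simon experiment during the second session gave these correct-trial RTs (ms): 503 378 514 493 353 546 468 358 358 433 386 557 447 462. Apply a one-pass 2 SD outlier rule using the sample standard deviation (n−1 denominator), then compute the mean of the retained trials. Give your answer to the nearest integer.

447 ms

n = 14, ΣRT = 6256, M = 446.857
Σ(x−M)² = 65663.71; s = √(65663.71/13) = 71.071
Cutoffs: 446.857 ± 2·71.071 → [304.7, 589.0]
No RTs fall outside the cutoffs; all 14 retained. Mean = 6256/14 = 446.857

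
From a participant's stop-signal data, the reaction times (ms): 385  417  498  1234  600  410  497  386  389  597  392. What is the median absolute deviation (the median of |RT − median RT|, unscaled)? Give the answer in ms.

32 ms

Sorted: 385, 386, 389, 392, 410, 417, 497, 498, 597, 600, 1234 → median = 417
|x − 417|: 32, 0, 81, 817, 183, 7, 80, 31, 28, 180, 25
Sorted deviations: 0, 7, 25, 28, 31, 32, 80, 81, 180, 183, 817 → MAD = 32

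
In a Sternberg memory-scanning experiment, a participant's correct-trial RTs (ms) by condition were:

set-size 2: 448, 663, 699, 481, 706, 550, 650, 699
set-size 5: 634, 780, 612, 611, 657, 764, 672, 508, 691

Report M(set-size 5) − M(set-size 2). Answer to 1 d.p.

M(set-size 2) = 4896/8 = 612.000
M(set-size 5) = 5929/9 = 658.778
Difference = 658.778 − 612.000 = 46.778 ms

46.8 ms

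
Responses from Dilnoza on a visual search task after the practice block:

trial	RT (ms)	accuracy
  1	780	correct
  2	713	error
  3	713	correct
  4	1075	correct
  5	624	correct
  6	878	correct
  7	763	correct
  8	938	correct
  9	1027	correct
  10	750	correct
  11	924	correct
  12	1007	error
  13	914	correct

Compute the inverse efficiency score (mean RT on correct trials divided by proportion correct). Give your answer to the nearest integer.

Correct trials (n=11): 780, 713, 1075, 624, 878, 763, 938, 1027, 750, 924, 914
Mean correct RT = 9386/11 = 853.2727 ms
Proportion correct = 11/13
IES = 853.2727 / (11/13) = 1008.413 ms

1008 ms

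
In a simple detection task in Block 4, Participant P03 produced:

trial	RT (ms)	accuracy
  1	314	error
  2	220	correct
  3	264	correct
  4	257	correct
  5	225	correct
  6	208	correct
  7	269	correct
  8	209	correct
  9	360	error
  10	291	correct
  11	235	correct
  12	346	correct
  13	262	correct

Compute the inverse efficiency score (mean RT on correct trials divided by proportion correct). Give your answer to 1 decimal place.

Correct trials (n=11): 220, 264, 257, 225, 208, 269, 209, 291, 235, 346, 262
Mean correct RT = 2786/11 = 253.2727 ms
Proportion correct = 11/13
IES = 253.2727 / (11/13) = 299.322 ms

299.3 ms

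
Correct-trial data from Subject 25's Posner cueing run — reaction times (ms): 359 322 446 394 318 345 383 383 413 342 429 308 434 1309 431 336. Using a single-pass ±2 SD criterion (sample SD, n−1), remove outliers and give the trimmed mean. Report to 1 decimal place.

376.2 ms

n = 16, ΣRT = 6952, M = 434.500
Σ(x−M)² = 846532.00; s = √(846532.00/15) = 237.562
Cutoffs: 434.500 ± 2·237.562 → [-40.6, 909.6]
Outside: 1309 → excluded.
Retained (n=15): Σ = 5643, mean = 5643/15 = 376.200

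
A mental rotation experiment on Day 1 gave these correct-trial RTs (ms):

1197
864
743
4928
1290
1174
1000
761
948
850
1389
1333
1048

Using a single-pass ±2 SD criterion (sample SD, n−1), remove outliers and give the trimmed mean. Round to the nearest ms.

1050 ms

n = 13, ΣRT = 17525, M = 1348.077
Σ(x−M)² = 14438704.92; s = √(14438704.92/12) = 1096.916
Cutoffs: 1348.077 ± 2·1096.916 → [-845.8, 3541.9]
Outside: 4928 → excluded.
Retained (n=12): Σ = 12597, mean = 12597/12 = 1049.750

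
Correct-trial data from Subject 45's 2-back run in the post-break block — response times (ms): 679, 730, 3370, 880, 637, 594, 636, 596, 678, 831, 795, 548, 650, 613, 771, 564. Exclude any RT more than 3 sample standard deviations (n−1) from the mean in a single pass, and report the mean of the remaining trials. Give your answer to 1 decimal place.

680.1 ms

n = 16, ΣRT = 13572, M = 848.250
Σ(x−M)² = 6924489.00; s = √(6924489.00/15) = 679.436
Cutoffs: 848.250 ± 3·679.436 → [-1190.1, 2886.6]
Outside: 3370 → excluded.
Retained (n=15): Σ = 10202, mean = 10202/15 = 680.133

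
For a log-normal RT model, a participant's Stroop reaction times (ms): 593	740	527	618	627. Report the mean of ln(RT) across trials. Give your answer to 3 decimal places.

6.425

ln(RT): 6.3852, 6.6067, 6.2672, 6.4265, 6.4409
Σ ln(RT) = 32.1265
Mean = 32.1265/5 = 6.42530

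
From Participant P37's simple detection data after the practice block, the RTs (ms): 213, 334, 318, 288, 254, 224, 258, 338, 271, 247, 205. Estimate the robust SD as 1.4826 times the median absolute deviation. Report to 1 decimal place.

50.4 ms

Sorted: 205, 213, 224, 247, 254, 258, 271, 288, 318, 334, 338 → median = 258
|x − 258| sorted: 0, 4, 11, 13, 30, 34, 45, 53, 60, 76, 80 → MAD = 34
Robust SD ≈ 1.4826 × 34 = 50.408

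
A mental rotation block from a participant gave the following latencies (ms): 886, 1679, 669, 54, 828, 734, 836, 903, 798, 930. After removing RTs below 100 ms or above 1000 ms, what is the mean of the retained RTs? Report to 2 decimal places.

Excluded: 54, 1679
Retained (n=8): Σ = 6584
Mean = 6584/8 = 823.0000

823.00 ms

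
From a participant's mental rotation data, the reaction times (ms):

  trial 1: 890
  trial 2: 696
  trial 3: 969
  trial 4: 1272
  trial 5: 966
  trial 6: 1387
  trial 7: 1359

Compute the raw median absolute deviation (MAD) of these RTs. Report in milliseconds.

Sorted: 696, 890, 966, 969, 1272, 1359, 1387 → median = 969
|x − 969|: 79, 273, 0, 303, 3, 418, 390
Sorted deviations: 0, 3, 79, 273, 303, 390, 418 → MAD = 273

273 ms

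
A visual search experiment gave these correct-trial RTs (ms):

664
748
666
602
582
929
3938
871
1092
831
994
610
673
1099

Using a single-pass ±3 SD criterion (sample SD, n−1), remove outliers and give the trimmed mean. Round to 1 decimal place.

797.0 ms

n = 14, ΣRT = 14299, M = 1021.357
Σ(x−M)² = 9574115.21; s = √(9574115.21/13) = 858.179
Cutoffs: 1021.357 ± 3·858.179 → [-1553.2, 3595.9]
Outside: 3938 → excluded.
Retained (n=13): Σ = 10361, mean = 10361/13 = 797.000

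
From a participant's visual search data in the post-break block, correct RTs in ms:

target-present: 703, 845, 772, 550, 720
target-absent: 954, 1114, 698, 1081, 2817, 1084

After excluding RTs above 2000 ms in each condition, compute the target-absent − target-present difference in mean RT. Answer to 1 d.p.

268.2 ms

target-absent: exclude 2817
M(target-present) = 3590/5 = 718.000
M(target-absent) = 4931/5 = 986.200
Difference = 986.200 − 718.000 = 268.200 ms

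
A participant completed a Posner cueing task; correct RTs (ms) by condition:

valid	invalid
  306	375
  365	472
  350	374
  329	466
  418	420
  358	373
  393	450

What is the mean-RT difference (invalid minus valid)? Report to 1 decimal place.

M(valid) = 2519/7 = 359.857
M(invalid) = 2930/7 = 418.571
Difference = 418.571 − 359.857 = 58.714 ms

58.7 ms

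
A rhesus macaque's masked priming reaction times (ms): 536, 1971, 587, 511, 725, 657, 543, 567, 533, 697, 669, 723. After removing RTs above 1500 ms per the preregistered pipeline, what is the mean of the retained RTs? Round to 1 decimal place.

Excluded: 1971
Retained (n=11): Σ = 6748
Mean = 6748/11 = 613.4545

613.5 ms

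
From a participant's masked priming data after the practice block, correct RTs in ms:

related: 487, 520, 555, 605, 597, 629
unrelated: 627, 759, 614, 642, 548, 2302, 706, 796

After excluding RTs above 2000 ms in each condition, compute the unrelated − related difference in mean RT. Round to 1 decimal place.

104.8 ms

unrelated: exclude 2302
M(related) = 3393/6 = 565.500
M(unrelated) = 4692/7 = 670.286
Difference = 670.286 − 565.500 = 104.786 ms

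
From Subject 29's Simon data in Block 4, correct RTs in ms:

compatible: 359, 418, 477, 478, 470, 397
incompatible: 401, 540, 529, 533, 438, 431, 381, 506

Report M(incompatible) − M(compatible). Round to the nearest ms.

M(compatible) = 2599/6 = 433.167
M(incompatible) = 3759/8 = 469.875
Difference = 469.875 − 433.167 = 36.708 ms

37 ms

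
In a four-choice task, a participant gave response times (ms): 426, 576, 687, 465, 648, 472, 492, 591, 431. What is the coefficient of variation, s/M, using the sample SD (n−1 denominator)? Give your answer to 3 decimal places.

n = 9, Σ = 4788, M = 532.0000
Σ(x−M)² = 74024.000; s = √(74024.000/8) = 96.1925
CV = 96.1925 / 532.0000 = 0.18081

0.181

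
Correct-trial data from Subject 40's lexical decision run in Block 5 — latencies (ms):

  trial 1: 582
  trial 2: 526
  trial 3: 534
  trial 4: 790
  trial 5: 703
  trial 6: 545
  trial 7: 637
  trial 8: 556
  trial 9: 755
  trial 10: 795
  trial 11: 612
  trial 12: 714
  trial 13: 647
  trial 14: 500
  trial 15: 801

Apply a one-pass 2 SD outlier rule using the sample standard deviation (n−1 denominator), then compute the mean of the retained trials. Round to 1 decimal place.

646.5 ms

n = 15, ΣRT = 9697, M = 646.467
Σ(x−M)² = 158607.73; s = √(158607.73/14) = 106.438
Cutoffs: 646.467 ± 2·106.438 → [433.6, 859.3]
No RTs fall outside the cutoffs; all 15 retained. Mean = 9697/15 = 646.467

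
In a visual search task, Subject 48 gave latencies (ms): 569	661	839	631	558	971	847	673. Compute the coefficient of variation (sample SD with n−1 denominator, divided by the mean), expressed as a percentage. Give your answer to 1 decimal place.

n = 8, Σ = 5749, M = 718.6250
Σ(x−M)² = 155931.875; s = √(155931.875/7) = 149.2514
CV = 149.2514 / 718.6250 = 0.20769 = 20.769%

20.8%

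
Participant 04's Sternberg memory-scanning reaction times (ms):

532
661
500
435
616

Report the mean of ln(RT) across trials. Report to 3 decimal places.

ln(RT): 6.2766, 6.4938, 6.2146, 6.0753, 6.4232
Σ ln(RT) = 31.4836
Mean = 31.4836/5 = 6.29672

6.297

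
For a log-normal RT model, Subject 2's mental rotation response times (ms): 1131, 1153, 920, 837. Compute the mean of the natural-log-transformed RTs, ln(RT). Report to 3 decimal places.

ln(RT): 7.0309, 7.0501, 6.8244, 6.7298
Σ ln(RT) = 27.6352
Mean = 27.6352/4 = 6.90879

6.909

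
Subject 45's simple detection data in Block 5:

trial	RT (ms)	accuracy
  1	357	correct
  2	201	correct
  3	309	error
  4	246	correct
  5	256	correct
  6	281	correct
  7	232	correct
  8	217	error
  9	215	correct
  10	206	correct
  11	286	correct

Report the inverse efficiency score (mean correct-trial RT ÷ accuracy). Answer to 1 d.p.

309.6 ms

Correct trials (n=9): 357, 201, 246, 256, 281, 232, 215, 206, 286
Mean correct RT = 2280/9 = 253.3333 ms
Proportion correct = 9/11
IES = 253.3333 / (9/11) = 309.630 ms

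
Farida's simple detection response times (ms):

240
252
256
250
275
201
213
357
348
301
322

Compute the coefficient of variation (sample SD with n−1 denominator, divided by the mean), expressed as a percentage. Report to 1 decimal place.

19.0%

n = 11, Σ = 3015, M = 274.0909
Σ(x−M)² = 26988.909; s = √(26988.909/10) = 51.9509
CV = 51.9509 / 274.0909 = 0.18954 = 18.954%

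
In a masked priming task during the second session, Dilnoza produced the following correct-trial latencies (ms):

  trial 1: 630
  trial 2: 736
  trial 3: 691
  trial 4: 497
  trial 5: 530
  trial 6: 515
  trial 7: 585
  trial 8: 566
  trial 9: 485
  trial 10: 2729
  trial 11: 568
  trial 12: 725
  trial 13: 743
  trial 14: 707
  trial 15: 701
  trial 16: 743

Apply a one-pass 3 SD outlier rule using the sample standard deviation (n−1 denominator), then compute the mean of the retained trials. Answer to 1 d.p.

n = 16, ΣRT = 12151, M = 759.438
Σ(x−M)² = 4270129.94; s = √(4270129.94/15) = 533.550
Cutoffs: 759.438 ± 3·533.550 → [-841.2, 2360.1]
Outside: 2729 → excluded.
Retained (n=15): Σ = 9422, mean = 9422/15 = 628.133

628.1 ms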